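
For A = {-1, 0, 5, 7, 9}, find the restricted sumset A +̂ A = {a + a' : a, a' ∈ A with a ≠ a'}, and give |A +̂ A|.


Restricted sumset: A +̂ A = {a + a' : a ∈ A, a' ∈ A, a ≠ a'}.
Equivalently, take A + A and drop any sum 2a that is achievable ONLY as a + a for a ∈ A (i.e. sums representable only with equal summands).
Enumerate pairs (a, a') with a < a' (symmetric, so each unordered pair gives one sum; this covers all a ≠ a'):
  -1 + 0 = -1
  -1 + 5 = 4
  -1 + 7 = 6
  -1 + 9 = 8
  0 + 5 = 5
  0 + 7 = 7
  0 + 9 = 9
  5 + 7 = 12
  5 + 9 = 14
  7 + 9 = 16
Collected distinct sums: {-1, 4, 5, 6, 7, 8, 9, 12, 14, 16}
|A +̂ A| = 10
(Reference bound: |A +̂ A| ≥ 2|A| - 3 for |A| ≥ 2, with |A| = 5 giving ≥ 7.)

|A +̂ A| = 10


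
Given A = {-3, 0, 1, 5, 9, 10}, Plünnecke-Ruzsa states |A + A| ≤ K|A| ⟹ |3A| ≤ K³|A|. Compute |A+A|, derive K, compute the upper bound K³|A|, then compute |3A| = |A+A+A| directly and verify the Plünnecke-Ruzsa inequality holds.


|A| = 6.
Step 1: Compute A + A by enumerating all 36 pairs.
A + A = {-6, -3, -2, 0, 1, 2, 5, 6, 7, 9, 10, 11, 14, 15, 18, 19, 20}, so |A + A| = 17.
Step 2: Doubling constant K = |A + A|/|A| = 17/6 = 17/6 ≈ 2.8333.
Step 3: Plünnecke-Ruzsa gives |3A| ≤ K³·|A| = (2.8333)³ · 6 ≈ 136.4722.
Step 4: Compute 3A = A + A + A directly by enumerating all triples (a,b,c) ∈ A³; |3A| = 34.
Step 5: Check 34 ≤ 136.4722? Yes ✓.

K = 17/6, Plünnecke-Ruzsa bound K³|A| ≈ 136.4722, |3A| = 34, inequality holds.


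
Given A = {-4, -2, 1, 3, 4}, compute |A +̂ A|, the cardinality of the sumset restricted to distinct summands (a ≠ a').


Restricted sumset: A +̂ A = {a + a' : a ∈ A, a' ∈ A, a ≠ a'}.
Equivalently, take A + A and drop any sum 2a that is achievable ONLY as a + a for a ∈ A (i.e. sums representable only with equal summands).
Enumerate pairs (a, a') with a < a' (symmetric, so each unordered pair gives one sum; this covers all a ≠ a'):
  -4 + -2 = -6
  -4 + 1 = -3
  -4 + 3 = -1
  -4 + 4 = 0
  -2 + 1 = -1
  -2 + 3 = 1
  -2 + 4 = 2
  1 + 3 = 4
  1 + 4 = 5
  3 + 4 = 7
Collected distinct sums: {-6, -3, -1, 0, 1, 2, 4, 5, 7}
|A +̂ A| = 9
(Reference bound: |A +̂ A| ≥ 2|A| - 3 for |A| ≥ 2, with |A| = 5 giving ≥ 7.)

|A +̂ A| = 9


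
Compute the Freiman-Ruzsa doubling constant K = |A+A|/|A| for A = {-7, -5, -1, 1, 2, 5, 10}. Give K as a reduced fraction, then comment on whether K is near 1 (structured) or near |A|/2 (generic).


|A| = 7.
Compute A + A by enumerating all 49 pairs.
A + A = {-14, -12, -10, -8, -6, -5, -4, -3, -2, 0, 1, 2, 3, 4, 5, 6, 7, 9, 10, 11, 12, 15, 20}, so |A + A| = 23.
K = |A + A| / |A| = 23/7 (already in lowest terms) ≈ 3.2857.
Reference: AP of size 7 gives K = 13/7 ≈ 1.8571; a fully generic set of size 7 gives K ≈ 4.0000.

|A| = 7, |A + A| = 23, K = 23/7.


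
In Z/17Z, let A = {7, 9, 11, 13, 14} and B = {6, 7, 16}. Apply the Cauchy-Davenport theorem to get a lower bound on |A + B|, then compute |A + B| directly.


Cauchy-Davenport: |A + B| ≥ min(p, |A| + |B| - 1) for A, B nonempty in Z/pZ.
|A| = 5, |B| = 3, p = 17.
CD lower bound = min(17, 5 + 3 - 1) = min(17, 7) = 7.
Compute A + B mod 17 directly:
a = 7: 7+6=13, 7+7=14, 7+16=6
a = 9: 9+6=15, 9+7=16, 9+16=8
a = 11: 11+6=0, 11+7=1, 11+16=10
a = 13: 13+6=2, 13+7=3, 13+16=12
a = 14: 14+6=3, 14+7=4, 14+16=13
A + B = {0, 1, 2, 3, 4, 6, 8, 10, 12, 13, 14, 15, 16}, so |A + B| = 13.
Verify: 13 ≥ 7? Yes ✓.

CD lower bound = 7, actual |A + B| = 13.


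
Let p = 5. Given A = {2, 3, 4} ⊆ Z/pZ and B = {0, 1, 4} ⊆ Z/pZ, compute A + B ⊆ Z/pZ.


Work in Z/5Z: reduce every sum a + b modulo 5.
Enumerate all 9 pairs:
a = 2: 2+0=2, 2+1=3, 2+4=1
a = 3: 3+0=3, 3+1=4, 3+4=2
a = 4: 4+0=4, 4+1=0, 4+4=3
Distinct residues collected: {0, 1, 2, 3, 4}
|A + B| = 5 (out of 5 total residues).

A + B = {0, 1, 2, 3, 4}


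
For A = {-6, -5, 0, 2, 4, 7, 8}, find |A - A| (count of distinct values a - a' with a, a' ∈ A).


A - A = {a - a' : a, a' ∈ A}; |A| = 7.
Bounds: 2|A|-1 ≤ |A - A| ≤ |A|² - |A| + 1, i.e. 13 ≤ |A - A| ≤ 43.
Note: 0 ∈ A - A always (from a - a). The set is symmetric: if d ∈ A - A then -d ∈ A - A.
Enumerate nonzero differences d = a - a' with a > a' (then include -d):
Positive differences: {1, 2, 3, 4, 5, 6, 7, 8, 9, 10, 12, 13, 14}
Full difference set: {0} ∪ (positive diffs) ∪ (negative diffs).
|A - A| = 1 + 2·13 = 27 (matches direct enumeration: 27).

|A - A| = 27


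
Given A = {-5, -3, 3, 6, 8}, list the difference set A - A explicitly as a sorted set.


A - A = {a - a' : a, a' ∈ A}.
Compute a - a' for each ordered pair (a, a'):
a = -5: -5--5=0, -5--3=-2, -5-3=-8, -5-6=-11, -5-8=-13
a = -3: -3--5=2, -3--3=0, -3-3=-6, -3-6=-9, -3-8=-11
a = 3: 3--5=8, 3--3=6, 3-3=0, 3-6=-3, 3-8=-5
a = 6: 6--5=11, 6--3=9, 6-3=3, 6-6=0, 6-8=-2
a = 8: 8--5=13, 8--3=11, 8-3=5, 8-6=2, 8-8=0
Collecting distinct values (and noting 0 appears from a-a):
A - A = {-13, -11, -9, -8, -6, -5, -3, -2, 0, 2, 3, 5, 6, 8, 9, 11, 13}
|A - A| = 17

A - A = {-13, -11, -9, -8, -6, -5, -3, -2, 0, 2, 3, 5, 6, 8, 9, 11, 13}


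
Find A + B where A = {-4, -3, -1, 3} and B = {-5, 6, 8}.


A + B = {a + b : a ∈ A, b ∈ B}.
Enumerate all |A|·|B| = 4·3 = 12 pairs (a, b) and collect distinct sums.
a = -4: -4+-5=-9, -4+6=2, -4+8=4
a = -3: -3+-5=-8, -3+6=3, -3+8=5
a = -1: -1+-5=-6, -1+6=5, -1+8=7
a = 3: 3+-5=-2, 3+6=9, 3+8=11
Collecting distinct sums: A + B = {-9, -8, -6, -2, 2, 3, 4, 5, 7, 9, 11}
|A + B| = 11

A + B = {-9, -8, -6, -2, 2, 3, 4, 5, 7, 9, 11}


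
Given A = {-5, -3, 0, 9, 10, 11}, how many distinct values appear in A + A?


A + A = {a + a' : a, a' ∈ A}; |A| = 6.
General bounds: 2|A| - 1 ≤ |A + A| ≤ |A|(|A|+1)/2, i.e. 11 ≤ |A + A| ≤ 21.
Lower bound 2|A|-1 is attained iff A is an arithmetic progression.
Enumerate sums a + a' for a ≤ a' (symmetric, so this suffices):
a = -5: -5+-5=-10, -5+-3=-8, -5+0=-5, -5+9=4, -5+10=5, -5+11=6
a = -3: -3+-3=-6, -3+0=-3, -3+9=6, -3+10=7, -3+11=8
a = 0: 0+0=0, 0+9=9, 0+10=10, 0+11=11
a = 9: 9+9=18, 9+10=19, 9+11=20
a = 10: 10+10=20, 10+11=21
a = 11: 11+11=22
Distinct sums: {-10, -8, -6, -5, -3, 0, 4, 5, 6, 7, 8, 9, 10, 11, 18, 19, 20, 21, 22}
|A + A| = 19

|A + A| = 19


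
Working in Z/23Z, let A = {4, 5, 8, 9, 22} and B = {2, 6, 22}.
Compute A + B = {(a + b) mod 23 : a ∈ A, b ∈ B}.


Work in Z/23Z: reduce every sum a + b modulo 23.
Enumerate all 15 pairs:
a = 4: 4+2=6, 4+6=10, 4+22=3
a = 5: 5+2=7, 5+6=11, 5+22=4
a = 8: 8+2=10, 8+6=14, 8+22=7
a = 9: 9+2=11, 9+6=15, 9+22=8
a = 22: 22+2=1, 22+6=5, 22+22=21
Distinct residues collected: {1, 3, 4, 5, 6, 7, 8, 10, 11, 14, 15, 21}
|A + B| = 12 (out of 23 total residues).

A + B = {1, 3, 4, 5, 6, 7, 8, 10, 11, 14, 15, 21}


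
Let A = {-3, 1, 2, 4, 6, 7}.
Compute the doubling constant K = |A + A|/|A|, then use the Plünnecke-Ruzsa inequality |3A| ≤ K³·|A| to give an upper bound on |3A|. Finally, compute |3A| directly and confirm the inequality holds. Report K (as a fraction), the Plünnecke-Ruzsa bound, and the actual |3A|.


|A| = 6.
Step 1: Compute A + A by enumerating all 36 pairs.
A + A = {-6, -2, -1, 1, 2, 3, 4, 5, 6, 7, 8, 9, 10, 11, 12, 13, 14}, so |A + A| = 17.
Step 2: Doubling constant K = |A + A|/|A| = 17/6 = 17/6 ≈ 2.8333.
Step 3: Plünnecke-Ruzsa gives |3A| ≤ K³·|A| = (2.8333)³ · 6 ≈ 136.4722.
Step 4: Compute 3A = A + A + A directly by enumerating all triples (a,b,c) ∈ A³; |3A| = 27.
Step 5: Check 27 ≤ 136.4722? Yes ✓.

K = 17/6, Plünnecke-Ruzsa bound K³|A| ≈ 136.4722, |3A| = 27, inequality holds.


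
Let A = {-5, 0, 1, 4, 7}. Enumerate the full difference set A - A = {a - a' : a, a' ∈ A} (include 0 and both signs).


A - A = {a - a' : a, a' ∈ A}.
Compute a - a' for each ordered pair (a, a'):
a = -5: -5--5=0, -5-0=-5, -5-1=-6, -5-4=-9, -5-7=-12
a = 0: 0--5=5, 0-0=0, 0-1=-1, 0-4=-4, 0-7=-7
a = 1: 1--5=6, 1-0=1, 1-1=0, 1-4=-3, 1-7=-6
a = 4: 4--5=9, 4-0=4, 4-1=3, 4-4=0, 4-7=-3
a = 7: 7--5=12, 7-0=7, 7-1=6, 7-4=3, 7-7=0
Collecting distinct values (and noting 0 appears from a-a):
A - A = {-12, -9, -7, -6, -5, -4, -3, -1, 0, 1, 3, 4, 5, 6, 7, 9, 12}
|A - A| = 17

A - A = {-12, -9, -7, -6, -5, -4, -3, -1, 0, 1, 3, 4, 5, 6, 7, 9, 12}


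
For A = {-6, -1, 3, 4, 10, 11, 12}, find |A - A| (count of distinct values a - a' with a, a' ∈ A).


A - A = {a - a' : a, a' ∈ A}; |A| = 7.
Bounds: 2|A|-1 ≤ |A - A| ≤ |A|² - |A| + 1, i.e. 13 ≤ |A - A| ≤ 43.
Note: 0 ∈ A - A always (from a - a). The set is symmetric: if d ∈ A - A then -d ∈ A - A.
Enumerate nonzero differences d = a - a' with a > a' (then include -d):
Positive differences: {1, 2, 4, 5, 6, 7, 8, 9, 10, 11, 12, 13, 16, 17, 18}
Full difference set: {0} ∪ (positive diffs) ∪ (negative diffs).
|A - A| = 1 + 2·15 = 31 (matches direct enumeration: 31).

|A - A| = 31


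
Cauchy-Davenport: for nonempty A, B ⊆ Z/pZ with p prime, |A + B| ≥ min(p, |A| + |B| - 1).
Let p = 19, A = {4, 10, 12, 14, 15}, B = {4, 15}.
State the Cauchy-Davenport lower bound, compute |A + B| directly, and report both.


Cauchy-Davenport: |A + B| ≥ min(p, |A| + |B| - 1) for A, B nonempty in Z/pZ.
|A| = 5, |B| = 2, p = 19.
CD lower bound = min(19, 5 + 2 - 1) = min(19, 6) = 6.
Compute A + B mod 19 directly:
a = 4: 4+4=8, 4+15=0
a = 10: 10+4=14, 10+15=6
a = 12: 12+4=16, 12+15=8
a = 14: 14+4=18, 14+15=10
a = 15: 15+4=0, 15+15=11
A + B = {0, 6, 8, 10, 11, 14, 16, 18}, so |A + B| = 8.
Verify: 8 ≥ 6? Yes ✓.

CD lower bound = 6, actual |A + B| = 8.


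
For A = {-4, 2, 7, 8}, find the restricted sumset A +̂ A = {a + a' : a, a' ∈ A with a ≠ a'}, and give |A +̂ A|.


Restricted sumset: A +̂ A = {a + a' : a ∈ A, a' ∈ A, a ≠ a'}.
Equivalently, take A + A and drop any sum 2a that is achievable ONLY as a + a for a ∈ A (i.e. sums representable only with equal summands).
Enumerate pairs (a, a') with a < a' (symmetric, so each unordered pair gives one sum; this covers all a ≠ a'):
  -4 + 2 = -2
  -4 + 7 = 3
  -4 + 8 = 4
  2 + 7 = 9
  2 + 8 = 10
  7 + 8 = 15
Collected distinct sums: {-2, 3, 4, 9, 10, 15}
|A +̂ A| = 6
(Reference bound: |A +̂ A| ≥ 2|A| - 3 for |A| ≥ 2, with |A| = 4 giving ≥ 5.)

|A +̂ A| = 6


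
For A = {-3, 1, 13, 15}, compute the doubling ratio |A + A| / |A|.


|A| = 4.
Compute A + A by enumerating all 16 pairs.
A + A = {-6, -2, 2, 10, 12, 14, 16, 26, 28, 30}, so |A + A| = 10.
K = |A + A| / |A| = 10/4 = 5/2 ≈ 2.5000.
Reference: AP of size 4 gives K = 7/4 ≈ 1.7500; a fully generic set of size 4 gives K ≈ 2.5000.

|A| = 4, |A + A| = 10, K = 10/4 = 5/2.


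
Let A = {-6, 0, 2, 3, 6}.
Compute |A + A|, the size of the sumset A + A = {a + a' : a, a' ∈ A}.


A + A = {a + a' : a, a' ∈ A}; |A| = 5.
General bounds: 2|A| - 1 ≤ |A + A| ≤ |A|(|A|+1)/2, i.e. 9 ≤ |A + A| ≤ 15.
Lower bound 2|A|-1 is attained iff A is an arithmetic progression.
Enumerate sums a + a' for a ≤ a' (symmetric, so this suffices):
a = -6: -6+-6=-12, -6+0=-6, -6+2=-4, -6+3=-3, -6+6=0
a = 0: 0+0=0, 0+2=2, 0+3=3, 0+6=6
a = 2: 2+2=4, 2+3=5, 2+6=8
a = 3: 3+3=6, 3+6=9
a = 6: 6+6=12
Distinct sums: {-12, -6, -4, -3, 0, 2, 3, 4, 5, 6, 8, 9, 12}
|A + A| = 13

|A + A| = 13


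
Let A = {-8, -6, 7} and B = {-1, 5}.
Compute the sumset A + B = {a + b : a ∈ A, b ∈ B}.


A + B = {a + b : a ∈ A, b ∈ B}.
Enumerate all |A|·|B| = 3·2 = 6 pairs (a, b) and collect distinct sums.
a = -8: -8+-1=-9, -8+5=-3
a = -6: -6+-1=-7, -6+5=-1
a = 7: 7+-1=6, 7+5=12
Collecting distinct sums: A + B = {-9, -7, -3, -1, 6, 12}
|A + B| = 6

A + B = {-9, -7, -3, -1, 6, 12}


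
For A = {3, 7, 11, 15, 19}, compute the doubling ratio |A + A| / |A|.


|A| = 5.
Compute A + A by enumerating all 25 pairs.
A + A = {6, 10, 14, 18, 22, 26, 30, 34, 38}, so |A + A| = 9.
K = |A + A| / |A| = 9/5 (already in lowest terms) ≈ 1.8000.
Reference: AP of size 5 gives K = 9/5 ≈ 1.8000; a fully generic set of size 5 gives K ≈ 3.0000.

|A| = 5, |A + A| = 9, K = 9/5.


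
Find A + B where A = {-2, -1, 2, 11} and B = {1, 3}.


A + B = {a + b : a ∈ A, b ∈ B}.
Enumerate all |A|·|B| = 4·2 = 8 pairs (a, b) and collect distinct sums.
a = -2: -2+1=-1, -2+3=1
a = -1: -1+1=0, -1+3=2
a = 2: 2+1=3, 2+3=5
a = 11: 11+1=12, 11+3=14
Collecting distinct sums: A + B = {-1, 0, 1, 2, 3, 5, 12, 14}
|A + B| = 8

A + B = {-1, 0, 1, 2, 3, 5, 12, 14}


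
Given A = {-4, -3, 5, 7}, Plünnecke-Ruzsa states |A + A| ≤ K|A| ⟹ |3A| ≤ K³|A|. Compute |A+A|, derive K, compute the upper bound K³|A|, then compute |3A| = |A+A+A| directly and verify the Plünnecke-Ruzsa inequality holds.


|A| = 4.
Step 1: Compute A + A by enumerating all 16 pairs.
A + A = {-8, -7, -6, 1, 2, 3, 4, 10, 12, 14}, so |A + A| = 10.
Step 2: Doubling constant K = |A + A|/|A| = 10/4 = 10/4 ≈ 2.5000.
Step 3: Plünnecke-Ruzsa gives |3A| ≤ K³·|A| = (2.5000)³ · 4 ≈ 62.5000.
Step 4: Compute 3A = A + A + A directly by enumerating all triples (a,b,c) ∈ A³; |3A| = 19.
Step 5: Check 19 ≤ 62.5000? Yes ✓.

K = 10/4, Plünnecke-Ruzsa bound K³|A| ≈ 62.5000, |3A| = 19, inequality holds.


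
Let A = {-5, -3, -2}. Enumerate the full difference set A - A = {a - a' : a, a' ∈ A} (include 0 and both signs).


A - A = {a - a' : a, a' ∈ A}.
Compute a - a' for each ordered pair (a, a'):
a = -5: -5--5=0, -5--3=-2, -5--2=-3
a = -3: -3--5=2, -3--3=0, -3--2=-1
a = -2: -2--5=3, -2--3=1, -2--2=0
Collecting distinct values (and noting 0 appears from a-a):
A - A = {-3, -2, -1, 0, 1, 2, 3}
|A - A| = 7

A - A = {-3, -2, -1, 0, 1, 2, 3}


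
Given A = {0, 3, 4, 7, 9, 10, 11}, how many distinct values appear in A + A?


A + A = {a + a' : a, a' ∈ A}; |A| = 7.
General bounds: 2|A| - 1 ≤ |A + A| ≤ |A|(|A|+1)/2, i.e. 13 ≤ |A + A| ≤ 28.
Lower bound 2|A|-1 is attained iff A is an arithmetic progression.
Enumerate sums a + a' for a ≤ a' (symmetric, so this suffices):
a = 0: 0+0=0, 0+3=3, 0+4=4, 0+7=7, 0+9=9, 0+10=10, 0+11=11
a = 3: 3+3=6, 3+4=7, 3+7=10, 3+9=12, 3+10=13, 3+11=14
a = 4: 4+4=8, 4+7=11, 4+9=13, 4+10=14, 4+11=15
a = 7: 7+7=14, 7+9=16, 7+10=17, 7+11=18
a = 9: 9+9=18, 9+10=19, 9+11=20
a = 10: 10+10=20, 10+11=21
a = 11: 11+11=22
Distinct sums: {0, 3, 4, 6, 7, 8, 9, 10, 11, 12, 13, 14, 15, 16, 17, 18, 19, 20, 21, 22}
|A + A| = 20

|A + A| = 20


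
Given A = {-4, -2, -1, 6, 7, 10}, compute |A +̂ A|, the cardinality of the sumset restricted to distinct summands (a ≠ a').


Restricted sumset: A +̂ A = {a + a' : a ∈ A, a' ∈ A, a ≠ a'}.
Equivalently, take A + A and drop any sum 2a that is achievable ONLY as a + a for a ∈ A (i.e. sums representable only with equal summands).
Enumerate pairs (a, a') with a < a' (symmetric, so each unordered pair gives one sum; this covers all a ≠ a'):
  -4 + -2 = -6
  -4 + -1 = -5
  -4 + 6 = 2
  -4 + 7 = 3
  -4 + 10 = 6
  -2 + -1 = -3
  -2 + 6 = 4
  -2 + 7 = 5
  -2 + 10 = 8
  -1 + 6 = 5
  -1 + 7 = 6
  -1 + 10 = 9
  6 + 7 = 13
  6 + 10 = 16
  7 + 10 = 17
Collected distinct sums: {-6, -5, -3, 2, 3, 4, 5, 6, 8, 9, 13, 16, 17}
|A +̂ A| = 13
(Reference bound: |A +̂ A| ≥ 2|A| - 3 for |A| ≥ 2, with |A| = 6 giving ≥ 9.)

|A +̂ A| = 13


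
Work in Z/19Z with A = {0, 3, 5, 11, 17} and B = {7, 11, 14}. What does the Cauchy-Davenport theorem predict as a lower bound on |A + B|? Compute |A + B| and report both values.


Cauchy-Davenport: |A + B| ≥ min(p, |A| + |B| - 1) for A, B nonempty in Z/pZ.
|A| = 5, |B| = 3, p = 19.
CD lower bound = min(19, 5 + 3 - 1) = min(19, 7) = 7.
Compute A + B mod 19 directly:
a = 0: 0+7=7, 0+11=11, 0+14=14
a = 3: 3+7=10, 3+11=14, 3+14=17
a = 5: 5+7=12, 5+11=16, 5+14=0
a = 11: 11+7=18, 11+11=3, 11+14=6
a = 17: 17+7=5, 17+11=9, 17+14=12
A + B = {0, 3, 5, 6, 7, 9, 10, 11, 12, 14, 16, 17, 18}, so |A + B| = 13.
Verify: 13 ≥ 7? Yes ✓.

CD lower bound = 7, actual |A + B| = 13.


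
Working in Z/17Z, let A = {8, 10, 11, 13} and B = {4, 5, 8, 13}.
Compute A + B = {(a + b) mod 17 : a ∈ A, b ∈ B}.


Work in Z/17Z: reduce every sum a + b modulo 17.
Enumerate all 16 pairs:
a = 8: 8+4=12, 8+5=13, 8+8=16, 8+13=4
a = 10: 10+4=14, 10+5=15, 10+8=1, 10+13=6
a = 11: 11+4=15, 11+5=16, 11+8=2, 11+13=7
a = 13: 13+4=0, 13+5=1, 13+8=4, 13+13=9
Distinct residues collected: {0, 1, 2, 4, 6, 7, 9, 12, 13, 14, 15, 16}
|A + B| = 12 (out of 17 total residues).

A + B = {0, 1, 2, 4, 6, 7, 9, 12, 13, 14, 15, 16}


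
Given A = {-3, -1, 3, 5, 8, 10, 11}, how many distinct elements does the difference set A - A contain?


A - A = {a - a' : a, a' ∈ A}; |A| = 7.
Bounds: 2|A|-1 ≤ |A - A| ≤ |A|² - |A| + 1, i.e. 13 ≤ |A - A| ≤ 43.
Note: 0 ∈ A - A always (from a - a). The set is symmetric: if d ∈ A - A then -d ∈ A - A.
Enumerate nonzero differences d = a - a' with a > a' (then include -d):
Positive differences: {1, 2, 3, 4, 5, 6, 7, 8, 9, 11, 12, 13, 14}
Full difference set: {0} ∪ (positive diffs) ∪ (negative diffs).
|A - A| = 1 + 2·13 = 27 (matches direct enumeration: 27).

|A - A| = 27


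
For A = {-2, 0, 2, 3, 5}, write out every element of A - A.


A - A = {a - a' : a, a' ∈ A}.
Compute a - a' for each ordered pair (a, a'):
a = -2: -2--2=0, -2-0=-2, -2-2=-4, -2-3=-5, -2-5=-7
a = 0: 0--2=2, 0-0=0, 0-2=-2, 0-3=-3, 0-5=-5
a = 2: 2--2=4, 2-0=2, 2-2=0, 2-3=-1, 2-5=-3
a = 3: 3--2=5, 3-0=3, 3-2=1, 3-3=0, 3-5=-2
a = 5: 5--2=7, 5-0=5, 5-2=3, 5-3=2, 5-5=0
Collecting distinct values (and noting 0 appears from a-a):
A - A = {-7, -5, -4, -3, -2, -1, 0, 1, 2, 3, 4, 5, 7}
|A - A| = 13

A - A = {-7, -5, -4, -3, -2, -1, 0, 1, 2, 3, 4, 5, 7}


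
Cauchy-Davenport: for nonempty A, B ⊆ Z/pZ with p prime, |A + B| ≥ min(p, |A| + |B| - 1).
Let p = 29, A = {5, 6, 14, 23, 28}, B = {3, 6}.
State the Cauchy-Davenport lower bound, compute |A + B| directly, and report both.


Cauchy-Davenport: |A + B| ≥ min(p, |A| + |B| - 1) for A, B nonempty in Z/pZ.
|A| = 5, |B| = 2, p = 29.
CD lower bound = min(29, 5 + 2 - 1) = min(29, 6) = 6.
Compute A + B mod 29 directly:
a = 5: 5+3=8, 5+6=11
a = 6: 6+3=9, 6+6=12
a = 14: 14+3=17, 14+6=20
a = 23: 23+3=26, 23+6=0
a = 28: 28+3=2, 28+6=5
A + B = {0, 2, 5, 8, 9, 11, 12, 17, 20, 26}, so |A + B| = 10.
Verify: 10 ≥ 6? Yes ✓.

CD lower bound = 6, actual |A + B| = 10.


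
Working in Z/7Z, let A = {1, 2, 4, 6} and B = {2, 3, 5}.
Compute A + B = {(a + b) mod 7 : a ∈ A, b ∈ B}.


Work in Z/7Z: reduce every sum a + b modulo 7.
Enumerate all 12 pairs:
a = 1: 1+2=3, 1+3=4, 1+5=6
a = 2: 2+2=4, 2+3=5, 2+5=0
a = 4: 4+2=6, 4+3=0, 4+5=2
a = 6: 6+2=1, 6+3=2, 6+5=4
Distinct residues collected: {0, 1, 2, 3, 4, 5, 6}
|A + B| = 7 (out of 7 total residues).

A + B = {0, 1, 2, 3, 4, 5, 6}


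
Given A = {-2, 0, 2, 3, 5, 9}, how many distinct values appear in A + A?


A + A = {a + a' : a, a' ∈ A}; |A| = 6.
General bounds: 2|A| - 1 ≤ |A + A| ≤ |A|(|A|+1)/2, i.e. 11 ≤ |A + A| ≤ 21.
Lower bound 2|A|-1 is attained iff A is an arithmetic progression.
Enumerate sums a + a' for a ≤ a' (symmetric, so this suffices):
a = -2: -2+-2=-4, -2+0=-2, -2+2=0, -2+3=1, -2+5=3, -2+9=7
a = 0: 0+0=0, 0+2=2, 0+3=3, 0+5=5, 0+9=9
a = 2: 2+2=4, 2+3=5, 2+5=7, 2+9=11
a = 3: 3+3=6, 3+5=8, 3+9=12
a = 5: 5+5=10, 5+9=14
a = 9: 9+9=18
Distinct sums: {-4, -2, 0, 1, 2, 3, 4, 5, 6, 7, 8, 9, 10, 11, 12, 14, 18}
|A + A| = 17

|A + A| = 17


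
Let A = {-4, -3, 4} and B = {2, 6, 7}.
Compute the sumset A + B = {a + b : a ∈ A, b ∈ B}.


A + B = {a + b : a ∈ A, b ∈ B}.
Enumerate all |A|·|B| = 3·3 = 9 pairs (a, b) and collect distinct sums.
a = -4: -4+2=-2, -4+6=2, -4+7=3
a = -3: -3+2=-1, -3+6=3, -3+7=4
a = 4: 4+2=6, 4+6=10, 4+7=11
Collecting distinct sums: A + B = {-2, -1, 2, 3, 4, 6, 10, 11}
|A + B| = 8

A + B = {-2, -1, 2, 3, 4, 6, 10, 11}


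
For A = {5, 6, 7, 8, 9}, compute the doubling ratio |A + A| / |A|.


|A| = 5.
Compute A + A by enumerating all 25 pairs.
A + A = {10, 11, 12, 13, 14, 15, 16, 17, 18}, so |A + A| = 9.
K = |A + A| / |A| = 9/5 (already in lowest terms) ≈ 1.8000.
Reference: AP of size 5 gives K = 9/5 ≈ 1.8000; a fully generic set of size 5 gives K ≈ 3.0000.

|A| = 5, |A + A| = 9, K = 9/5.


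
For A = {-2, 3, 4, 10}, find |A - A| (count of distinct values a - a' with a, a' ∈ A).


A - A = {a - a' : a, a' ∈ A}; |A| = 4.
Bounds: 2|A|-1 ≤ |A - A| ≤ |A|² - |A| + 1, i.e. 7 ≤ |A - A| ≤ 13.
Note: 0 ∈ A - A always (from a - a). The set is symmetric: if d ∈ A - A then -d ∈ A - A.
Enumerate nonzero differences d = a - a' with a > a' (then include -d):
Positive differences: {1, 5, 6, 7, 12}
Full difference set: {0} ∪ (positive diffs) ∪ (negative diffs).
|A - A| = 1 + 2·5 = 11 (matches direct enumeration: 11).

|A - A| = 11


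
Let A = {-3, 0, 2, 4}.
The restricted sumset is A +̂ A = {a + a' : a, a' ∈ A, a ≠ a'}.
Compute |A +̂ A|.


Restricted sumset: A +̂ A = {a + a' : a ∈ A, a' ∈ A, a ≠ a'}.
Equivalently, take A + A and drop any sum 2a that is achievable ONLY as a + a for a ∈ A (i.e. sums representable only with equal summands).
Enumerate pairs (a, a') with a < a' (symmetric, so each unordered pair gives one sum; this covers all a ≠ a'):
  -3 + 0 = -3
  -3 + 2 = -1
  -3 + 4 = 1
  0 + 2 = 2
  0 + 4 = 4
  2 + 4 = 6
Collected distinct sums: {-3, -1, 1, 2, 4, 6}
|A +̂ A| = 6
(Reference bound: |A +̂ A| ≥ 2|A| - 3 for |A| ≥ 2, with |A| = 4 giving ≥ 5.)

|A +̂ A| = 6


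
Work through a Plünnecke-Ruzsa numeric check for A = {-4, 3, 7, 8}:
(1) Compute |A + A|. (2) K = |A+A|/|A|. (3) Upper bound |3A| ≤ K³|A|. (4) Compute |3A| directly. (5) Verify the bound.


|A| = 4.
Step 1: Compute A + A by enumerating all 16 pairs.
A + A = {-8, -1, 3, 4, 6, 10, 11, 14, 15, 16}, so |A + A| = 10.
Step 2: Doubling constant K = |A + A|/|A| = 10/4 = 10/4 ≈ 2.5000.
Step 3: Plünnecke-Ruzsa gives |3A| ≤ K³·|A| = (2.5000)³ · 4 ≈ 62.5000.
Step 4: Compute 3A = A + A + A directly by enumerating all triples (a,b,c) ∈ A³; |3A| = 20.
Step 5: Check 20 ≤ 62.5000? Yes ✓.

K = 10/4, Plünnecke-Ruzsa bound K³|A| ≈ 62.5000, |3A| = 20, inequality holds.


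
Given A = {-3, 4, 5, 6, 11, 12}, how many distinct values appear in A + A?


A + A = {a + a' : a, a' ∈ A}; |A| = 6.
General bounds: 2|A| - 1 ≤ |A + A| ≤ |A|(|A|+1)/2, i.e. 11 ≤ |A + A| ≤ 21.
Lower bound 2|A|-1 is attained iff A is an arithmetic progression.
Enumerate sums a + a' for a ≤ a' (symmetric, so this suffices):
a = -3: -3+-3=-6, -3+4=1, -3+5=2, -3+6=3, -3+11=8, -3+12=9
a = 4: 4+4=8, 4+5=9, 4+6=10, 4+11=15, 4+12=16
a = 5: 5+5=10, 5+6=11, 5+11=16, 5+12=17
a = 6: 6+6=12, 6+11=17, 6+12=18
a = 11: 11+11=22, 11+12=23
a = 12: 12+12=24
Distinct sums: {-6, 1, 2, 3, 8, 9, 10, 11, 12, 15, 16, 17, 18, 22, 23, 24}
|A + A| = 16

|A + A| = 16


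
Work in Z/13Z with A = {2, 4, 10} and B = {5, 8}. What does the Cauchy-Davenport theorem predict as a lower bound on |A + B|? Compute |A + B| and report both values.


Cauchy-Davenport: |A + B| ≥ min(p, |A| + |B| - 1) for A, B nonempty in Z/pZ.
|A| = 3, |B| = 2, p = 13.
CD lower bound = min(13, 3 + 2 - 1) = min(13, 4) = 4.
Compute A + B mod 13 directly:
a = 2: 2+5=7, 2+8=10
a = 4: 4+5=9, 4+8=12
a = 10: 10+5=2, 10+8=5
A + B = {2, 5, 7, 9, 10, 12}, so |A + B| = 6.
Verify: 6 ≥ 4? Yes ✓.

CD lower bound = 4, actual |A + B| = 6.


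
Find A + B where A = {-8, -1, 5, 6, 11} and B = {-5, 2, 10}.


A + B = {a + b : a ∈ A, b ∈ B}.
Enumerate all |A|·|B| = 5·3 = 15 pairs (a, b) and collect distinct sums.
a = -8: -8+-5=-13, -8+2=-6, -8+10=2
a = -1: -1+-5=-6, -1+2=1, -1+10=9
a = 5: 5+-5=0, 5+2=7, 5+10=15
a = 6: 6+-5=1, 6+2=8, 6+10=16
a = 11: 11+-5=6, 11+2=13, 11+10=21
Collecting distinct sums: A + B = {-13, -6, 0, 1, 2, 6, 7, 8, 9, 13, 15, 16, 21}
|A + B| = 13

A + B = {-13, -6, 0, 1, 2, 6, 7, 8, 9, 13, 15, 16, 21}


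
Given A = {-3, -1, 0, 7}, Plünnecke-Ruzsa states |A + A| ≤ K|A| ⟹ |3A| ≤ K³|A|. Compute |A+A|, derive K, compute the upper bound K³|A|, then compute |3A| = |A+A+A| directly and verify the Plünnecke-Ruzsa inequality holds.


|A| = 4.
Step 1: Compute A + A by enumerating all 16 pairs.
A + A = {-6, -4, -3, -2, -1, 0, 4, 6, 7, 14}, so |A + A| = 10.
Step 2: Doubling constant K = |A + A|/|A| = 10/4 = 10/4 ≈ 2.5000.
Step 3: Plünnecke-Ruzsa gives |3A| ≤ K³·|A| = (2.5000)³ · 4 ≈ 62.5000.
Step 4: Compute 3A = A + A + A directly by enumerating all triples (a,b,c) ∈ A³; |3A| = 19.
Step 5: Check 19 ≤ 62.5000? Yes ✓.

K = 10/4, Plünnecke-Ruzsa bound K³|A| ≈ 62.5000, |3A| = 19, inequality holds.


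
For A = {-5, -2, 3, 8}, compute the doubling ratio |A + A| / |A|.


|A| = 4.
Compute A + A by enumerating all 16 pairs.
A + A = {-10, -7, -4, -2, 1, 3, 6, 11, 16}, so |A + A| = 9.
K = |A + A| / |A| = 9/4 (already in lowest terms) ≈ 2.2500.
Reference: AP of size 4 gives K = 7/4 ≈ 1.7500; a fully generic set of size 4 gives K ≈ 2.5000.

|A| = 4, |A + A| = 9, K = 9/4.


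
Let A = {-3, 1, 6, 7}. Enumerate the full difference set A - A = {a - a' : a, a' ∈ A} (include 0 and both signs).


A - A = {a - a' : a, a' ∈ A}.
Compute a - a' for each ordered pair (a, a'):
a = -3: -3--3=0, -3-1=-4, -3-6=-9, -3-7=-10
a = 1: 1--3=4, 1-1=0, 1-6=-5, 1-7=-6
a = 6: 6--3=9, 6-1=5, 6-6=0, 6-7=-1
a = 7: 7--3=10, 7-1=6, 7-6=1, 7-7=0
Collecting distinct values (and noting 0 appears from a-a):
A - A = {-10, -9, -6, -5, -4, -1, 0, 1, 4, 5, 6, 9, 10}
|A - A| = 13

A - A = {-10, -9, -6, -5, -4, -1, 0, 1, 4, 5, 6, 9, 10}


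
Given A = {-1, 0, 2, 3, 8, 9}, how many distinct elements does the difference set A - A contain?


A - A = {a - a' : a, a' ∈ A}; |A| = 6.
Bounds: 2|A|-1 ≤ |A - A| ≤ |A|² - |A| + 1, i.e. 11 ≤ |A - A| ≤ 31.
Note: 0 ∈ A - A always (from a - a). The set is symmetric: if d ∈ A - A then -d ∈ A - A.
Enumerate nonzero differences d = a - a' with a > a' (then include -d):
Positive differences: {1, 2, 3, 4, 5, 6, 7, 8, 9, 10}
Full difference set: {0} ∪ (positive diffs) ∪ (negative diffs).
|A - A| = 1 + 2·10 = 21 (matches direct enumeration: 21).

|A - A| = 21


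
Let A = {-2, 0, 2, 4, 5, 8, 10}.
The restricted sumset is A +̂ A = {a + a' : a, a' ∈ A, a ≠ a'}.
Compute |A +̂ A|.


Restricted sumset: A +̂ A = {a + a' : a ∈ A, a' ∈ A, a ≠ a'}.
Equivalently, take A + A and drop any sum 2a that is achievable ONLY as a + a for a ∈ A (i.e. sums representable only with equal summands).
Enumerate pairs (a, a') with a < a' (symmetric, so each unordered pair gives one sum; this covers all a ≠ a'):
  -2 + 0 = -2
  -2 + 2 = 0
  -2 + 4 = 2
  -2 + 5 = 3
  -2 + 8 = 6
  -2 + 10 = 8
  0 + 2 = 2
  0 + 4 = 4
  0 + 5 = 5
  0 + 8 = 8
  0 + 10 = 10
  2 + 4 = 6
  2 + 5 = 7
  2 + 8 = 10
  2 + 10 = 12
  4 + 5 = 9
  4 + 8 = 12
  4 + 10 = 14
  5 + 8 = 13
  5 + 10 = 15
  8 + 10 = 18
Collected distinct sums: {-2, 0, 2, 3, 4, 5, 6, 7, 8, 9, 10, 12, 13, 14, 15, 18}
|A +̂ A| = 16
(Reference bound: |A +̂ A| ≥ 2|A| - 3 for |A| ≥ 2, with |A| = 7 giving ≥ 11.)

|A +̂ A| = 16


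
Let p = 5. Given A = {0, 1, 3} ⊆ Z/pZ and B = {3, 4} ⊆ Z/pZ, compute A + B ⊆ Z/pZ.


Work in Z/5Z: reduce every sum a + b modulo 5.
Enumerate all 6 pairs:
a = 0: 0+3=3, 0+4=4
a = 1: 1+3=4, 1+4=0
a = 3: 3+3=1, 3+4=2
Distinct residues collected: {0, 1, 2, 3, 4}
|A + B| = 5 (out of 5 total residues).

A + B = {0, 1, 2, 3, 4}


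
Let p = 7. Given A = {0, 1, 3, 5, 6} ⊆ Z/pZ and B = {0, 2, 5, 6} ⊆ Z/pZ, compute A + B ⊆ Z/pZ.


Work in Z/7Z: reduce every sum a + b modulo 7.
Enumerate all 20 pairs:
a = 0: 0+0=0, 0+2=2, 0+5=5, 0+6=6
a = 1: 1+0=1, 1+2=3, 1+5=6, 1+6=0
a = 3: 3+0=3, 3+2=5, 3+5=1, 3+6=2
a = 5: 5+0=5, 5+2=0, 5+5=3, 5+6=4
a = 6: 6+0=6, 6+2=1, 6+5=4, 6+6=5
Distinct residues collected: {0, 1, 2, 3, 4, 5, 6}
|A + B| = 7 (out of 7 total residues).

A + B = {0, 1, 2, 3, 4, 5, 6}


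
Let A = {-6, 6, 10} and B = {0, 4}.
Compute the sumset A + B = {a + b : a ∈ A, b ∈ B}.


A + B = {a + b : a ∈ A, b ∈ B}.
Enumerate all |A|·|B| = 3·2 = 6 pairs (a, b) and collect distinct sums.
a = -6: -6+0=-6, -6+4=-2
a = 6: 6+0=6, 6+4=10
a = 10: 10+0=10, 10+4=14
Collecting distinct sums: A + B = {-6, -2, 6, 10, 14}
|A + B| = 5

A + B = {-6, -2, 6, 10, 14}


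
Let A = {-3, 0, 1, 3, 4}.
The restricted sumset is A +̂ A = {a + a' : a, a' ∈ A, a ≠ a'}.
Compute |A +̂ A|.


Restricted sumset: A +̂ A = {a + a' : a ∈ A, a' ∈ A, a ≠ a'}.
Equivalently, take A + A and drop any sum 2a that is achievable ONLY as a + a for a ∈ A (i.e. sums representable only with equal summands).
Enumerate pairs (a, a') with a < a' (symmetric, so each unordered pair gives one sum; this covers all a ≠ a'):
  -3 + 0 = -3
  -3 + 1 = -2
  -3 + 3 = 0
  -3 + 4 = 1
  0 + 1 = 1
  0 + 3 = 3
  0 + 4 = 4
  1 + 3 = 4
  1 + 4 = 5
  3 + 4 = 7
Collected distinct sums: {-3, -2, 0, 1, 3, 4, 5, 7}
|A +̂ A| = 8
(Reference bound: |A +̂ A| ≥ 2|A| - 3 for |A| ≥ 2, with |A| = 5 giving ≥ 7.)

|A +̂ A| = 8


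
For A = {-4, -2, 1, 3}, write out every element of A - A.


A - A = {a - a' : a, a' ∈ A}.
Compute a - a' for each ordered pair (a, a'):
a = -4: -4--4=0, -4--2=-2, -4-1=-5, -4-3=-7
a = -2: -2--4=2, -2--2=0, -2-1=-3, -2-3=-5
a = 1: 1--4=5, 1--2=3, 1-1=0, 1-3=-2
a = 3: 3--4=7, 3--2=5, 3-1=2, 3-3=0
Collecting distinct values (and noting 0 appears from a-a):
A - A = {-7, -5, -3, -2, 0, 2, 3, 5, 7}
|A - A| = 9

A - A = {-7, -5, -3, -2, 0, 2, 3, 5, 7}


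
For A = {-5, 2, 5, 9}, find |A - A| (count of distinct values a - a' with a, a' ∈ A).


A - A = {a - a' : a, a' ∈ A}; |A| = 4.
Bounds: 2|A|-1 ≤ |A - A| ≤ |A|² - |A| + 1, i.e. 7 ≤ |A - A| ≤ 13.
Note: 0 ∈ A - A always (from a - a). The set is symmetric: if d ∈ A - A then -d ∈ A - A.
Enumerate nonzero differences d = a - a' with a > a' (then include -d):
Positive differences: {3, 4, 7, 10, 14}
Full difference set: {0} ∪ (positive diffs) ∪ (negative diffs).
|A - A| = 1 + 2·5 = 11 (matches direct enumeration: 11).

|A - A| = 11


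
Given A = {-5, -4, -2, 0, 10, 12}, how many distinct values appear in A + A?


A + A = {a + a' : a, a' ∈ A}; |A| = 6.
General bounds: 2|A| - 1 ≤ |A + A| ≤ |A|(|A|+1)/2, i.e. 11 ≤ |A + A| ≤ 21.
Lower bound 2|A|-1 is attained iff A is an arithmetic progression.
Enumerate sums a + a' for a ≤ a' (symmetric, so this suffices):
a = -5: -5+-5=-10, -5+-4=-9, -5+-2=-7, -5+0=-5, -5+10=5, -5+12=7
a = -4: -4+-4=-8, -4+-2=-6, -4+0=-4, -4+10=6, -4+12=8
a = -2: -2+-2=-4, -2+0=-2, -2+10=8, -2+12=10
a = 0: 0+0=0, 0+10=10, 0+12=12
a = 10: 10+10=20, 10+12=22
a = 12: 12+12=24
Distinct sums: {-10, -9, -8, -7, -6, -5, -4, -2, 0, 5, 6, 7, 8, 10, 12, 20, 22, 24}
|A + A| = 18

|A + A| = 18


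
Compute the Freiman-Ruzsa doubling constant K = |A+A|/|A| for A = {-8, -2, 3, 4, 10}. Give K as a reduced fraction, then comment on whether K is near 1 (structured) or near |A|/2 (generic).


|A| = 5.
Compute A + A by enumerating all 25 pairs.
A + A = {-16, -10, -5, -4, 1, 2, 6, 7, 8, 13, 14, 20}, so |A + A| = 12.
K = |A + A| / |A| = 12/5 (already in lowest terms) ≈ 2.4000.
Reference: AP of size 5 gives K = 9/5 ≈ 1.8000; a fully generic set of size 5 gives K ≈ 3.0000.

|A| = 5, |A + A| = 12, K = 12/5.


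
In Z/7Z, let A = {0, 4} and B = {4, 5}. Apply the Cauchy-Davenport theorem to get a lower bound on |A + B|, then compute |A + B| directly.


Cauchy-Davenport: |A + B| ≥ min(p, |A| + |B| - 1) for A, B nonempty in Z/pZ.
|A| = 2, |B| = 2, p = 7.
CD lower bound = min(7, 2 + 2 - 1) = min(7, 3) = 3.
Compute A + B mod 7 directly:
a = 0: 0+4=4, 0+5=5
a = 4: 4+4=1, 4+5=2
A + B = {1, 2, 4, 5}, so |A + B| = 4.
Verify: 4 ≥ 3? Yes ✓.

CD lower bound = 3, actual |A + B| = 4.


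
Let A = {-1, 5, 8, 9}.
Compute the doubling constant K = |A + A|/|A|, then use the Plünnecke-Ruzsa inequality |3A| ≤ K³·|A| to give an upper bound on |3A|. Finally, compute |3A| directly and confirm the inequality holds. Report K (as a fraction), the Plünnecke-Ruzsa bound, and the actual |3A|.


|A| = 4.
Step 1: Compute A + A by enumerating all 16 pairs.
A + A = {-2, 4, 7, 8, 10, 13, 14, 16, 17, 18}, so |A + A| = 10.
Step 2: Doubling constant K = |A + A|/|A| = 10/4 = 10/4 ≈ 2.5000.
Step 3: Plünnecke-Ruzsa gives |3A| ≤ K³·|A| = (2.5000)³ · 4 ≈ 62.5000.
Step 4: Compute 3A = A + A + A directly by enumerating all triples (a,b,c) ∈ A³; |3A| = 19.
Step 5: Check 19 ≤ 62.5000? Yes ✓.

K = 10/4, Plünnecke-Ruzsa bound K³|A| ≈ 62.5000, |3A| = 19, inequality holds.


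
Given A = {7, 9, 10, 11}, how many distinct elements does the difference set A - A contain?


A - A = {a - a' : a, a' ∈ A}; |A| = 4.
Bounds: 2|A|-1 ≤ |A - A| ≤ |A|² - |A| + 1, i.e. 7 ≤ |A - A| ≤ 13.
Note: 0 ∈ A - A always (from a - a). The set is symmetric: if d ∈ A - A then -d ∈ A - A.
Enumerate nonzero differences d = a - a' with a > a' (then include -d):
Positive differences: {1, 2, 3, 4}
Full difference set: {0} ∪ (positive diffs) ∪ (negative diffs).
|A - A| = 1 + 2·4 = 9 (matches direct enumeration: 9).

|A - A| = 9


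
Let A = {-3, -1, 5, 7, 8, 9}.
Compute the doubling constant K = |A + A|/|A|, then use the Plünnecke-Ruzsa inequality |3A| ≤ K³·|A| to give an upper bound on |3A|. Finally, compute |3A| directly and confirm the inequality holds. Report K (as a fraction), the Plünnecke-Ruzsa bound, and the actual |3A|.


|A| = 6.
Step 1: Compute A + A by enumerating all 36 pairs.
A + A = {-6, -4, -2, 2, 4, 5, 6, 7, 8, 10, 12, 13, 14, 15, 16, 17, 18}, so |A + A| = 17.
Step 2: Doubling constant K = |A + A|/|A| = 17/6 = 17/6 ≈ 2.8333.
Step 3: Plünnecke-Ruzsa gives |3A| ≤ K³·|A| = (2.8333)³ · 6 ≈ 136.4722.
Step 4: Compute 3A = A + A + A directly by enumerating all triples (a,b,c) ∈ A³; |3A| = 31.
Step 5: Check 31 ≤ 136.4722? Yes ✓.

K = 17/6, Plünnecke-Ruzsa bound K³|A| ≈ 136.4722, |3A| = 31, inequality holds.


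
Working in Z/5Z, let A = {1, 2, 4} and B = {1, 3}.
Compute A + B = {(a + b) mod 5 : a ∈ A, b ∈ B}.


Work in Z/5Z: reduce every sum a + b modulo 5.
Enumerate all 6 pairs:
a = 1: 1+1=2, 1+3=4
a = 2: 2+1=3, 2+3=0
a = 4: 4+1=0, 4+3=2
Distinct residues collected: {0, 2, 3, 4}
|A + B| = 4 (out of 5 total residues).

A + B = {0, 2, 3, 4}


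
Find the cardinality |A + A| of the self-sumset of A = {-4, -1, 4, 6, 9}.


A + A = {a + a' : a, a' ∈ A}; |A| = 5.
General bounds: 2|A| - 1 ≤ |A + A| ≤ |A|(|A|+1)/2, i.e. 9 ≤ |A + A| ≤ 15.
Lower bound 2|A|-1 is attained iff A is an arithmetic progression.
Enumerate sums a + a' for a ≤ a' (symmetric, so this suffices):
a = -4: -4+-4=-8, -4+-1=-5, -4+4=0, -4+6=2, -4+9=5
a = -1: -1+-1=-2, -1+4=3, -1+6=5, -1+9=8
a = 4: 4+4=8, 4+6=10, 4+9=13
a = 6: 6+6=12, 6+9=15
a = 9: 9+9=18
Distinct sums: {-8, -5, -2, 0, 2, 3, 5, 8, 10, 12, 13, 15, 18}
|A + A| = 13

|A + A| = 13


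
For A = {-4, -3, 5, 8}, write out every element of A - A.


A - A = {a - a' : a, a' ∈ A}.
Compute a - a' for each ordered pair (a, a'):
a = -4: -4--4=0, -4--3=-1, -4-5=-9, -4-8=-12
a = -3: -3--4=1, -3--3=0, -3-5=-8, -3-8=-11
a = 5: 5--4=9, 5--3=8, 5-5=0, 5-8=-3
a = 8: 8--4=12, 8--3=11, 8-5=3, 8-8=0
Collecting distinct values (and noting 0 appears from a-a):
A - A = {-12, -11, -9, -8, -3, -1, 0, 1, 3, 8, 9, 11, 12}
|A - A| = 13

A - A = {-12, -11, -9, -8, -3, -1, 0, 1, 3, 8, 9, 11, 12}


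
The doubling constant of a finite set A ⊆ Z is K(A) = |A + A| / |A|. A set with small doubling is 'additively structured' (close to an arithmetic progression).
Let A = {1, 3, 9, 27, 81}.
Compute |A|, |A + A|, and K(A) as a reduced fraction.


|A| = 5.
Compute A + A by enumerating all 25 pairs.
A + A = {2, 4, 6, 10, 12, 18, 28, 30, 36, 54, 82, 84, 90, 108, 162}, so |A + A| = 15.
K = |A + A| / |A| = 15/5 = 3/1 ≈ 3.0000.
Reference: AP of size 5 gives K = 9/5 ≈ 1.8000; a fully generic set of size 5 gives K ≈ 3.0000.

|A| = 5, |A + A| = 15, K = 15/5 = 3/1.


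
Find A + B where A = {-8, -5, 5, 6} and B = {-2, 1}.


A + B = {a + b : a ∈ A, b ∈ B}.
Enumerate all |A|·|B| = 4·2 = 8 pairs (a, b) and collect distinct sums.
a = -8: -8+-2=-10, -8+1=-7
a = -5: -5+-2=-7, -5+1=-4
a = 5: 5+-2=3, 5+1=6
a = 6: 6+-2=4, 6+1=7
Collecting distinct sums: A + B = {-10, -7, -4, 3, 4, 6, 7}
|A + B| = 7

A + B = {-10, -7, -4, 3, 4, 6, 7}


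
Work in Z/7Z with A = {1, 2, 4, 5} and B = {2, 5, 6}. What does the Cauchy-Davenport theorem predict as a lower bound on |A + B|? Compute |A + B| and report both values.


Cauchy-Davenport: |A + B| ≥ min(p, |A| + |B| - 1) for A, B nonempty in Z/pZ.
|A| = 4, |B| = 3, p = 7.
CD lower bound = min(7, 4 + 3 - 1) = min(7, 6) = 6.
Compute A + B mod 7 directly:
a = 1: 1+2=3, 1+5=6, 1+6=0
a = 2: 2+2=4, 2+5=0, 2+6=1
a = 4: 4+2=6, 4+5=2, 4+6=3
a = 5: 5+2=0, 5+5=3, 5+6=4
A + B = {0, 1, 2, 3, 4, 6}, so |A + B| = 6.
Verify: 6 ≥ 6? Yes ✓.

CD lower bound = 6, actual |A + B| = 6.


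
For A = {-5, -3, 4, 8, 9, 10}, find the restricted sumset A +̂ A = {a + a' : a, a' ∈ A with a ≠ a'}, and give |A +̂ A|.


Restricted sumset: A +̂ A = {a + a' : a ∈ A, a' ∈ A, a ≠ a'}.
Equivalently, take A + A and drop any sum 2a that is achievable ONLY as a + a for a ∈ A (i.e. sums representable only with equal summands).
Enumerate pairs (a, a') with a < a' (symmetric, so each unordered pair gives one sum; this covers all a ≠ a'):
  -5 + -3 = -8
  -5 + 4 = -1
  -5 + 8 = 3
  -5 + 9 = 4
  -5 + 10 = 5
  -3 + 4 = 1
  -3 + 8 = 5
  -3 + 9 = 6
  -3 + 10 = 7
  4 + 8 = 12
  4 + 9 = 13
  4 + 10 = 14
  8 + 9 = 17
  8 + 10 = 18
  9 + 10 = 19
Collected distinct sums: {-8, -1, 1, 3, 4, 5, 6, 7, 12, 13, 14, 17, 18, 19}
|A +̂ A| = 14
(Reference bound: |A +̂ A| ≥ 2|A| - 3 for |A| ≥ 2, with |A| = 6 giving ≥ 9.)

|A +̂ A| = 14


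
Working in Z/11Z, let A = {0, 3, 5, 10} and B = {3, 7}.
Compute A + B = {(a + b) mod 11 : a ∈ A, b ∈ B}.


Work in Z/11Z: reduce every sum a + b modulo 11.
Enumerate all 8 pairs:
a = 0: 0+3=3, 0+7=7
a = 3: 3+3=6, 3+7=10
a = 5: 5+3=8, 5+7=1
a = 10: 10+3=2, 10+7=6
Distinct residues collected: {1, 2, 3, 6, 7, 8, 10}
|A + B| = 7 (out of 11 total residues).

A + B = {1, 2, 3, 6, 7, 8, 10}


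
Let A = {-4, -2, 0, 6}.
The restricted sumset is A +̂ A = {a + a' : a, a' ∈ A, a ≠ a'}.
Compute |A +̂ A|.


Restricted sumset: A +̂ A = {a + a' : a ∈ A, a' ∈ A, a ≠ a'}.
Equivalently, take A + A and drop any sum 2a that is achievable ONLY as a + a for a ∈ A (i.e. sums representable only with equal summands).
Enumerate pairs (a, a') with a < a' (symmetric, so each unordered pair gives one sum; this covers all a ≠ a'):
  -4 + -2 = -6
  -4 + 0 = -4
  -4 + 6 = 2
  -2 + 0 = -2
  -2 + 6 = 4
  0 + 6 = 6
Collected distinct sums: {-6, -4, -2, 2, 4, 6}
|A +̂ A| = 6
(Reference bound: |A +̂ A| ≥ 2|A| - 3 for |A| ≥ 2, with |A| = 4 giving ≥ 5.)

|A +̂ A| = 6


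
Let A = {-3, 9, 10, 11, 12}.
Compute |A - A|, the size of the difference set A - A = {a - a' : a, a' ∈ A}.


A - A = {a - a' : a, a' ∈ A}; |A| = 5.
Bounds: 2|A|-1 ≤ |A - A| ≤ |A|² - |A| + 1, i.e. 9 ≤ |A - A| ≤ 21.
Note: 0 ∈ A - A always (from a - a). The set is symmetric: if d ∈ A - A then -d ∈ A - A.
Enumerate nonzero differences d = a - a' with a > a' (then include -d):
Positive differences: {1, 2, 3, 12, 13, 14, 15}
Full difference set: {0} ∪ (positive diffs) ∪ (negative diffs).
|A - A| = 1 + 2·7 = 15 (matches direct enumeration: 15).

|A - A| = 15


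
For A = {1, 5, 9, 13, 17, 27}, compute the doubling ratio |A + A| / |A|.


|A| = 6.
Compute A + A by enumerating all 36 pairs.
A + A = {2, 6, 10, 14, 18, 22, 26, 28, 30, 32, 34, 36, 40, 44, 54}, so |A + A| = 15.
K = |A + A| / |A| = 15/6 = 5/2 ≈ 2.5000.
Reference: AP of size 6 gives K = 11/6 ≈ 1.8333; a fully generic set of size 6 gives K ≈ 3.5000.

|A| = 6, |A + A| = 15, K = 15/6 = 5/2.


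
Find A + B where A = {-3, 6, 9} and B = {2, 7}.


A + B = {a + b : a ∈ A, b ∈ B}.
Enumerate all |A|·|B| = 3·2 = 6 pairs (a, b) and collect distinct sums.
a = -3: -3+2=-1, -3+7=4
a = 6: 6+2=8, 6+7=13
a = 9: 9+2=11, 9+7=16
Collecting distinct sums: A + B = {-1, 4, 8, 11, 13, 16}
|A + B| = 6

A + B = {-1, 4, 8, 11, 13, 16}


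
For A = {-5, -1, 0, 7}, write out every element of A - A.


A - A = {a - a' : a, a' ∈ A}.
Compute a - a' for each ordered pair (a, a'):
a = -5: -5--5=0, -5--1=-4, -5-0=-5, -5-7=-12
a = -1: -1--5=4, -1--1=0, -1-0=-1, -1-7=-8
a = 0: 0--5=5, 0--1=1, 0-0=0, 0-7=-7
a = 7: 7--5=12, 7--1=8, 7-0=7, 7-7=0
Collecting distinct values (and noting 0 appears from a-a):
A - A = {-12, -8, -7, -5, -4, -1, 0, 1, 4, 5, 7, 8, 12}
|A - A| = 13

A - A = {-12, -8, -7, -5, -4, -1, 0, 1, 4, 5, 7, 8, 12}
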